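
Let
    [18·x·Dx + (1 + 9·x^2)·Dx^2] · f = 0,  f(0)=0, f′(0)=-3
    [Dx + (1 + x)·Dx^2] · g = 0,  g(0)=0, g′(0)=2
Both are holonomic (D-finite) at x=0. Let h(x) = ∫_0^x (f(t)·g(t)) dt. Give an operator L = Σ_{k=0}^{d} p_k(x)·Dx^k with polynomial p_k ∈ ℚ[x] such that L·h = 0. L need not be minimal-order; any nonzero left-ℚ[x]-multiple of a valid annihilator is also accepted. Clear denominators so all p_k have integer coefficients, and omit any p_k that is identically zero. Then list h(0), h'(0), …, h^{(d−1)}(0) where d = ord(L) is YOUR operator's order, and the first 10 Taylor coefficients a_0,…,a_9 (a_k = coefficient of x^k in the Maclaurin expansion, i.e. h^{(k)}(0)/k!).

L = (1368 + 2700·x + 37584·x^2 + 95580·x^3 + 87480·x^4 + 37908·x^5 + 26244·x^7)·Dx^2 + (1298 + 9180·x + 54612·x^2 + 194724·x^3 + 324000·x^4 + 271188·x^5 + 102060·x^6 + 78732·x^7 + 91854·x^8)·Dx^3 + (76 + 2848·x + 12096·x^2 + 43992·x^3 + 117288·x^4 + 173016·x^5 + 139968·x^6 + 75816·x^7 + 78732·x^8 + 52488·x^9)·Dx^4 + (37 + 146·x + 901·x^2 + 2808·x^3 + 7362·x^4 + 15228·x^5 + 21546·x^6 + 17496·x^7 + 12393·x^8 + 13122·x^9 + 6561·x^10)·Dx^5  (order 5).
h: a_k = 0, 0, 0, -2, 3/4, 16/5, -5/4, -66/5, 451/80, 992/15, …
ICs: h(0) = 0, h′(0) = 0, h′′(0) = 0, h′′′(0) = -12, h′′′′(0) = 18.

f: a_k = 0, -3, 0, 9, 0, -243/5, 0, 2187/7, 0, -2187, …
g: a_k = 0, 2, -1, 2/3, -1/2, 2/5, -1/3, 2/7, -1/4, 2/9, …
L₀ := L_f ⊗_s L_g (sym. prod.), ord ≤ 4.
h=∫₀ˣh₀: take L = L₀·Dx.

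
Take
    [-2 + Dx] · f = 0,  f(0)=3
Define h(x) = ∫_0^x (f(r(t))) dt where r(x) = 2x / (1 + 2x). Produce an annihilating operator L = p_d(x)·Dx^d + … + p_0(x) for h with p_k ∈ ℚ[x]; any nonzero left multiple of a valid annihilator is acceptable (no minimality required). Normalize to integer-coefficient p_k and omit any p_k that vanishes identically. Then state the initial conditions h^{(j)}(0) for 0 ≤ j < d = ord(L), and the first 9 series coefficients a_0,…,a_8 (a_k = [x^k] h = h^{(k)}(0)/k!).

f: a_k = 3, 6, 6, 4, 2, 4/5, 4/15, 8/105, 2/105, …
h₀=f(r): pull back L_f along r ⇒ L₀.
Integrate: L := L₀·Dx.
L = -4·Dx + (1 + 4·x + 4·x^2)·Dx^2  (order 2).
h: a_k = 0, 3, 6, 0, -4, 32/5, -32/5, 256/105, 160/21, …
ICs: h(0) = 0, h′(0) = 3.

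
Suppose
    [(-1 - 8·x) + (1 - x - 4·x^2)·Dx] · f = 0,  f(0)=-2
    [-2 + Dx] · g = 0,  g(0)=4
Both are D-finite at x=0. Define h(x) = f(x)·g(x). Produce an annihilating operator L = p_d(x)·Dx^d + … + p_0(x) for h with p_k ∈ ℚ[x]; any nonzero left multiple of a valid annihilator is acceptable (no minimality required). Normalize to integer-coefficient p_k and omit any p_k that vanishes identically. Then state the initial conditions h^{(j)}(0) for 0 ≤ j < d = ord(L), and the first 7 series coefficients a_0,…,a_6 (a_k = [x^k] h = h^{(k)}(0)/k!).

f: a_k = -2, -2, -10, -18, -58, -130, -362, …
g: a_k = 4, 8, 8, 16/3, 8/3, 16/15, 16/45, …
f·g: L₀ = L_f ⊗_s L_g, ord ≤ 1·1.
L = (3 + 6·x - 8·x^2) + (-1 + x + 4·x^2)·Dx  (order 1).
h: a_k = -8, -24, -72, -536/3, -472, -5944/5, -138488/45, …
ICs: h(0) = -8.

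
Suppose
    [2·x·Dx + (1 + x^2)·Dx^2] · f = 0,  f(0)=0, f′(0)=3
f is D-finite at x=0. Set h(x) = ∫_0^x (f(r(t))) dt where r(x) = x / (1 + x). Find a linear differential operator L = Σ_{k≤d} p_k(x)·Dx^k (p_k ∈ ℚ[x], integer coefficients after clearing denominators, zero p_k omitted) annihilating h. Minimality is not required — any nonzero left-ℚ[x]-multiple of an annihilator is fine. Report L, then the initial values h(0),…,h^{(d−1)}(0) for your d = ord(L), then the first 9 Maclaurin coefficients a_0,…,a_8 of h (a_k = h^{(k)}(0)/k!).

f: a_k = 0, 3, 0, -1, 0, 3/5, 0, -3/7, 0, …
Substitute x→r, Dx→(1/r')Dx; clear ⇒ L₀.
∫: right-multiply L₀ by Dx.
L = (2 + 4·x)·Dx^2 + (1 + 2·x + 2·x^2)·Dx^3  (order 3).
h: a_k = 0, 0, 3/2, -1, 1/2, 0, -2/5, 4/7, -3/7, …
ICs: h(0) = 0, h′(0) = 0, h′′(0) = 3.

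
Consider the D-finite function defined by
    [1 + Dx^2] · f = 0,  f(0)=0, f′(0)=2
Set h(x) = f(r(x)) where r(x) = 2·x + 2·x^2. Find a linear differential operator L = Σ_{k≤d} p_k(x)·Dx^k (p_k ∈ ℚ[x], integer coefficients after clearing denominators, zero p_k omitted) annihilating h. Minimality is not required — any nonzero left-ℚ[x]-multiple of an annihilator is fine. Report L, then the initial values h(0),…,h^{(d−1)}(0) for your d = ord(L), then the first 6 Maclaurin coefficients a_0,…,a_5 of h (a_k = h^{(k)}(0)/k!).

f: a_k = 0, 2, 0, -1/3, 0, 1/60, …
h₀=f(r): pull back L_f along r ⇒ L₀.
L = (4 + 24·x + 48·x^2 + 32·x^3) - 2·Dx + (1 + 2·x)·Dx^2  (order 2).
h: a_k = 0, 4, 4, -8/3, -8, -112/15, …
ICs: h(0) = 0, h′(0) = 4.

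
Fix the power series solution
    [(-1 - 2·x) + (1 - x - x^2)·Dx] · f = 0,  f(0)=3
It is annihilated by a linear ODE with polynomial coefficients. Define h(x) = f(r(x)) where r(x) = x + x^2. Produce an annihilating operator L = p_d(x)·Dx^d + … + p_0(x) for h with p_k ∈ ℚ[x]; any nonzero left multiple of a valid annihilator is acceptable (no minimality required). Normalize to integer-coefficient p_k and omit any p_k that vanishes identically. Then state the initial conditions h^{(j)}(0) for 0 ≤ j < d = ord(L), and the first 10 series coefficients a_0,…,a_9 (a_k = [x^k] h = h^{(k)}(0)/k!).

L = (1 + 4·x + 6·x^2 + 4·x^3) + (-1 + x + 2·x^2 + 2·x^3 + x^4)·Dx  (order 1).
h: a_k = 3, 3, 9, 21, 48, 111, 258, 597, 1383, 3204, …
ICs: h(0) = 3.

f: a_k = 3, 3, 6, 9, 15, 24, 39, 63, 102, 165, …
Substitute x→r, Dx→(1/r')Dx; clear ⇒ L₀.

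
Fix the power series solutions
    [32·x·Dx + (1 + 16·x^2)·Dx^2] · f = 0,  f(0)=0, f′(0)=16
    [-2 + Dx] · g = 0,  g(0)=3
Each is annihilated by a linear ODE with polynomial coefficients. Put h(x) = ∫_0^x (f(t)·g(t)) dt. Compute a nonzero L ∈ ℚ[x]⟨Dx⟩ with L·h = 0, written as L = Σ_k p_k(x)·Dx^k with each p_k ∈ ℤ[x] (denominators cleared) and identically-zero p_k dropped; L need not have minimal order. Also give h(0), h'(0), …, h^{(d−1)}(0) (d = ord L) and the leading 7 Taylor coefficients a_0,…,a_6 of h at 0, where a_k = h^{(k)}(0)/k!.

f: a_k = 0, 16, 0, -256/3, 0, 4096/5, 0, …
g: a_k = 3, 6, 6, 4, 2, 4/5, 4/15, …
Sym-product of L_f,L_g gives L₀ (≤ ord 2).
∫: right-multiply L₀ by Dx.
L = (4 - 64·x + 64·x^2)·Dx + (-4 + 32·x - 64·x^2)·Dx^2 + (1 + 16·x^2)·Dx^3  (order 3).
h: a_k = 0, 0, 24, 32, -40, -448/5, 1648/5, …
ICs: h(0) = 0, h′(0) = 0, h′′(0) = 48.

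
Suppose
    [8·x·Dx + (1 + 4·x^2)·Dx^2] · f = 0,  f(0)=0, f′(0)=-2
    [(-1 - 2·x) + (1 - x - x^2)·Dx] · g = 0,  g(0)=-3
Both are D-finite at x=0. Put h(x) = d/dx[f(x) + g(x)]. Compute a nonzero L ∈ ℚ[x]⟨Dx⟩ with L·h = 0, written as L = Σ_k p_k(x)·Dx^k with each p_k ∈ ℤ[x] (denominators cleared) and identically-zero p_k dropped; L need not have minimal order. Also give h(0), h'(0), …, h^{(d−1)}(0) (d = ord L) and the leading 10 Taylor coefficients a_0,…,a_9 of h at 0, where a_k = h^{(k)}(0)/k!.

f: a_k = 0, -2, 0, 8/3, 0, -32/5, 0, 128/7, 0, -512/9, …
g: a_k = -3, -3, -6, -9, -15, -24, -39, -63, -102, -165, …
f+g: L₀ = lclm(L_f,L_g), ord ≤ 2+1.
h=h₀': d/dx-closure on L₀ ⇒ L.
L = (16 - 64·x - 400·x^2 - 576·x^3 - 696·x^4 - 96·x^6) + (-13 - 24·x - 22·x^2 - 204·x^3 - 548·x^4 - 488·x^5 - 48·x^6 - 96·x^7)·Dx + (2 + 5·x + 14·x^2 - 2·x^3 + 13·x^4 - 92·x^5 - 48·x^6 - 16·x^7 - 16·x^8)·Dx^2  (order 2).
h: a_k = -5, -12, -19, -60, -152, -234, -313, -816, -1997, -2670, …
ICs: h(0) = -5, h′(0) = -12.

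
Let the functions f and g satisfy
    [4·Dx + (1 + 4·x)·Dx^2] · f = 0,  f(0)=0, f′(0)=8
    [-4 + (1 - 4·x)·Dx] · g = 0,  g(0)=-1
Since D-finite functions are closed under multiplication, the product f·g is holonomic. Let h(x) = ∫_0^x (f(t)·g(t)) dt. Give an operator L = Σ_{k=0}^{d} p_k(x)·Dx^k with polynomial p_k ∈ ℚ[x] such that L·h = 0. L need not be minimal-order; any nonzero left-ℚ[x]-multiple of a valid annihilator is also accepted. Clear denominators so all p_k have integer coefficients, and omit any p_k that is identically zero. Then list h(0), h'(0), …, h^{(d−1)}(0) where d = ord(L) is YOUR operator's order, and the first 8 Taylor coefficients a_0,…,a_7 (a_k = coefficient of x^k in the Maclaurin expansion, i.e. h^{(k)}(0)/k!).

L = 16·Dx + (4 + 48·x)·Dx^2 + (-1 + 16·x^2)·Dx^3  (order 3).
h: a_k = 0, 0, -4, -16/3, -80/3, -896/15, -12032/45, -75776/105, …
ICs: h(0) = 0, h′(0) = 0, h′′(0) = -8.

f: a_k = 0, 8, -16, 128/3, -128, 2048/5, -4096/3, 32768/7, …
g: a_k = -1, -4, -16, -64, -256, -1024, -4096, -16384, …
Product ⇒ symmetric product L₀, ord ≤ 2.
h=∫h₀ ⇒ L = L₀·Dx.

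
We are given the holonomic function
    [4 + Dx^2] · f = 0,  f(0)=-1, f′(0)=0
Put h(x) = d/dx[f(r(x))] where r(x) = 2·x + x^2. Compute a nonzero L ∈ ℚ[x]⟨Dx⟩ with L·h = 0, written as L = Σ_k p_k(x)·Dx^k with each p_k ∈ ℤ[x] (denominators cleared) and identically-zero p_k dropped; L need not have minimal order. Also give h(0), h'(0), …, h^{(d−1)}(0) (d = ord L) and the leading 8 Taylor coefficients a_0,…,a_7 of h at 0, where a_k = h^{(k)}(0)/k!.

f: a_k = -1, 0, 2, 0, -2/3, 0, 4/45, 0, …
L₀ from L_f via x↦r, Dx↦r'^{-1}Dx.
Differentiate: ansatz ord ≤ ord L₀ ⇒ L.
L = (19 + 64·x + 96·x^2 + 64·x^3 + 16·x^4) + (-3 - 3·x)·Dx + (1 + 2·x + x^2)·Dx^2  (order 2).
h: a_k = 0, 16, 24, -104/3, -320/3, -928/15, 1232/15, 47984/315, …
ICs: h(0) = 0, h′(0) = 16.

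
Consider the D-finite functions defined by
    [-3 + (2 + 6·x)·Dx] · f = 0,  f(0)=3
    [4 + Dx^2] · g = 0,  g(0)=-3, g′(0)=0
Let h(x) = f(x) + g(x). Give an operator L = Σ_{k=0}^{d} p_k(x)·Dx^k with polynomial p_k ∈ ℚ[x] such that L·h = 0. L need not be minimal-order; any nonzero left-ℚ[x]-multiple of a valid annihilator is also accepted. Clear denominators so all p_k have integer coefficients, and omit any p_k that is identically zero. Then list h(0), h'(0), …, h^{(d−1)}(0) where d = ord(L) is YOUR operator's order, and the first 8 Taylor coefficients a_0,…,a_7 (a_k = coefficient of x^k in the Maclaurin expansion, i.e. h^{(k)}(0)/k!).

f: a_k = 3, 9/2, -27/8, 81/16, -1215/128, 5103/256, -45927/1024, 216513/2048, …
g: a_k = -3, 0, 6, 0, -2, 0, 4/15, 0, …
Sum ⇒ L₀ = lclm(L_f,L_g) in ℚ(x)⟨Dx⟩.
L = (-516 - 1152·x - 1728·x^2) + (56 + 936·x + 3456·x^2 + 3456·x^3)·Dx + (-129 - 288·x - 432·x^2)·Dx^2 + (14 + 234·x + 864·x^2 + 864·x^3)·Dx^3  (order 3).
h: a_k = 0, 9/2, 21/8, 81/16, -1471/128, 5103/256, -684809/15360, 216513/2048, …
ICs: h(0) = 0, h′(0) = 9/2, h′′(0) = 21/4.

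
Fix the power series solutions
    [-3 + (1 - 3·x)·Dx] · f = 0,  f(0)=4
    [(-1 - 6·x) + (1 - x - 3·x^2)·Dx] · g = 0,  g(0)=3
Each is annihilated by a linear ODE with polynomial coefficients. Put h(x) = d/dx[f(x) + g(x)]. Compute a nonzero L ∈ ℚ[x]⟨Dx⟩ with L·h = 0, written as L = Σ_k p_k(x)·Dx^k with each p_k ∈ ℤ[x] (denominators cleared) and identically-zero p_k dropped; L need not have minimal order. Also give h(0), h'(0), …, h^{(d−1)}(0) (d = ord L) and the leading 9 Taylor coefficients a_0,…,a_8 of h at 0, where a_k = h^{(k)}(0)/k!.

L = (90 - 216·x + 1944·x^2 - 1944·x^3 + 1458·x^4) + (-6 - 90·x - 54·x^2 + 1296·x^3 - 1701·x^4 + 1458·x^5)·Dx + (-1 + 22·x - 99·x^2 + 126·x^3 + 54·x^4 - 243·x^5 + 243·x^6)·Dx^2  (order 2).
h: a_k = 15, 96, 387, 1524, 5460, 19242, 65793, 222144, 739881, …
ICs: h(0) = 15, h′(0) = 96.

f: a_k = 4, 12, 36, 108, 324, 972, 2916, 8748, 26244, …
g: a_k = 3, 3, 12, 21, 57, 120, 291, 651, 1524, …
L₀ := lclm(L_f,L_g); ord L₀ ≤ 1+1.
h₀' ⇒ L via d/dx closure of L₀.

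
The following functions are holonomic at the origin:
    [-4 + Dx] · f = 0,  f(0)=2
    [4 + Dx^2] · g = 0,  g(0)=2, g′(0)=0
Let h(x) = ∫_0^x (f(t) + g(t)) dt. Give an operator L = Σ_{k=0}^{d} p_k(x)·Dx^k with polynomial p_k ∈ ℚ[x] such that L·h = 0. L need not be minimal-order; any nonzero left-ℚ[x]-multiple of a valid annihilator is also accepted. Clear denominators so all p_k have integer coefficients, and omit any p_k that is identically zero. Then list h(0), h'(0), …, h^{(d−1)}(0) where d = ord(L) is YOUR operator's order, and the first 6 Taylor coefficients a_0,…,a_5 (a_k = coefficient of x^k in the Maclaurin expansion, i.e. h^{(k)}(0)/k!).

f: a_k = 2, 8, 16, 64/3, 64/3, 256/15, …
g: a_k = 2, 0, -4, 0, 4/3, 0, …
Sum ⇒ L₀ = lclm(L_f,L_g) in ℚ(x)⟨Dx⟩.
h=∫h₀ ⇒ L = L₀·Dx.
L = -16·Dx + 4·Dx^2 - 4·Dx^3 + Dx^4  (order 4).
h: a_k = 0, 4, 4, 4, 16/3, 68/15, …
ICs: h(0) = 0, h′(0) = 4, h′′(0) = 8, h′′′(0) = 24.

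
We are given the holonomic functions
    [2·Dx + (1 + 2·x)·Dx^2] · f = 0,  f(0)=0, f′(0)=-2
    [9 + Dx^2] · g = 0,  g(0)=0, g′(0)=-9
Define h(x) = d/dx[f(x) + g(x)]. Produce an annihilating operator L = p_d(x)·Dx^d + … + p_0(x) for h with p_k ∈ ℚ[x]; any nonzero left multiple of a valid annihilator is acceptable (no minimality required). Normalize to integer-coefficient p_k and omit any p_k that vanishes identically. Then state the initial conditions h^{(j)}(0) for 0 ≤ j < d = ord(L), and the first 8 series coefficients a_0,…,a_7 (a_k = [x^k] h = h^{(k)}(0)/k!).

f: a_k = 0, -2, 2, -8/3, 4, -32/5, 32/3, -128/7, …
g: a_k = 0, -9, 0, 27/2, 0, -243/40, 0, 729/560, …
Sum ⇒ L₀ = lclm(L_f,L_g) in ℚ(x)⟨Dx⟩.
h₀' ⇒ L via d/dx closure of L₀.
L = (594 + 648·x + 648·x^2) + (153 + 630·x + 972·x^2 + 648·x^3)·Dx + (66 + 72·x + 72·x^2)·Dx^2 + (17 + 70·x + 108·x^2 + 72·x^3)·Dx^3  (order 3).
h: a_k = -11, 4, 65/2, 16, -499/8, 64, -9511/80, 256, …
ICs: h(0) = -11, h′(0) = 4, h′′(0) = 65.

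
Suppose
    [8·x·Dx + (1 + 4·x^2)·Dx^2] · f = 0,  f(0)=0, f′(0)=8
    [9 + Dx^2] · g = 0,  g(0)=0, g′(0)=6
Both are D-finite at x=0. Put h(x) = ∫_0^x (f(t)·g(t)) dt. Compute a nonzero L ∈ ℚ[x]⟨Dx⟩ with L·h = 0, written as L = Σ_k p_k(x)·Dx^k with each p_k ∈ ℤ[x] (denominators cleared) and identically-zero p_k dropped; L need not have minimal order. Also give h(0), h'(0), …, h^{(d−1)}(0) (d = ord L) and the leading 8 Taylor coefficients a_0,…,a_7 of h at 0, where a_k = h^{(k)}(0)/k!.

f: a_k = 0, 8, 0, -32/3, 0, 128/5, 0, -512/7, …
g: a_k = 0, 6, 0, -9, 0, 81/20, 0, -243/280, …
f·g: L₀ = L_f ⊗_s L_g, ord ≤ 2·2.
h=∫h₀ ⇒ L = L₀·Dx.
L = (2925 + 31536·x^2 + 95904·x^4 + 186624·x^6 + 186624·x^8)·Dx + (2448·x + 20160·x^3 + 62208·x^5 + 82944·x^7)·Dx^2 + (442 + 5088·x^2 + 19008·x^4 + 41472·x^6 + 41472·x^8)·Dx^3 + (272·x + 2240·x^3 + 6912·x^5 + 9216·x^7)·Dx^4 + (13 + 176·x^2 + 928·x^4 + 2304·x^6 + 2304·x^8)·Dx^5  (order 5).
h: a_k = 0, 0, 0, 16, 0, -136/5, 0, 282/7, …
ICs: h(0) = 0, h′(0) = 0, h′′(0) = 0, h′′′(0) = 96, h′′′′(0) = 0.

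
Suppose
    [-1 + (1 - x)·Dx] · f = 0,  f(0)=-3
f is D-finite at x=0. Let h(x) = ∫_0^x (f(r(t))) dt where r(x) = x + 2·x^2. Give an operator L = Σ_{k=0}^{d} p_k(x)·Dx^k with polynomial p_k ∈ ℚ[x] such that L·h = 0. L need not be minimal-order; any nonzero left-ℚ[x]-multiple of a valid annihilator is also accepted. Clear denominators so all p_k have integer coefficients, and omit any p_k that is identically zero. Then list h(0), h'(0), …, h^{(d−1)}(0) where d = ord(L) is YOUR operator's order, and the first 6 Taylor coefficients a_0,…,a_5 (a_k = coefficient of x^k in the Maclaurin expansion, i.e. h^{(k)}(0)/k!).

f: a_k = -3, -3, -3, -3, -3, -3, …
Substitute x→r, Dx→(1/r')Dx; clear ⇒ L₀.
∫: right-multiply L₀ by Dx.
L = (1 + 4·x)·Dx + (-1 + x + 2·x^2)·Dx^2  (order 2).
h: a_k = 0, -3, -3/2, -3, -15/4, -33/5, …
ICs: h(0) = 0, h′(0) = -3.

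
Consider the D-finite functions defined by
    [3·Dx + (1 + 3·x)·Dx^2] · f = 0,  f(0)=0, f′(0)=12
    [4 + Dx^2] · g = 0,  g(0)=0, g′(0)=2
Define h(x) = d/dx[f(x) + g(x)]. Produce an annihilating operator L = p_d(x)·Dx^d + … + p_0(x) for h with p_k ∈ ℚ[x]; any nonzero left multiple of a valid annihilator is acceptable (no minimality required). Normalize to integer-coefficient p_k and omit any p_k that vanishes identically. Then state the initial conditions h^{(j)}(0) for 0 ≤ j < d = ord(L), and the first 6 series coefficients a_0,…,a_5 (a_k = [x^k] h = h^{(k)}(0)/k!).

f: a_k = 0, 12, -18, 36, -81, 972/5, …
g: a_k = 0, 2, 0, -4/3, 0, 4/15, …
L₀ := lclm(L_f,L_g); ord L₀ ≤ 2+2.
h=h₀': d/dx-closure on L₀ ⇒ L.
L = (348 + 144·x + 216·x^2) + (44 + 180·x + 216·x^2 + 216·x^3)·Dx + (87 + 36·x + 54·x^2)·Dx^2 + (11 + 45·x + 54·x^2 + 54·x^3)·Dx^3  (order 3).
h: a_k = 14, -36, 104, -324, 2920/3, -2916, …
ICs: h(0) = 14, h′(0) = -36, h′′(0) = 208.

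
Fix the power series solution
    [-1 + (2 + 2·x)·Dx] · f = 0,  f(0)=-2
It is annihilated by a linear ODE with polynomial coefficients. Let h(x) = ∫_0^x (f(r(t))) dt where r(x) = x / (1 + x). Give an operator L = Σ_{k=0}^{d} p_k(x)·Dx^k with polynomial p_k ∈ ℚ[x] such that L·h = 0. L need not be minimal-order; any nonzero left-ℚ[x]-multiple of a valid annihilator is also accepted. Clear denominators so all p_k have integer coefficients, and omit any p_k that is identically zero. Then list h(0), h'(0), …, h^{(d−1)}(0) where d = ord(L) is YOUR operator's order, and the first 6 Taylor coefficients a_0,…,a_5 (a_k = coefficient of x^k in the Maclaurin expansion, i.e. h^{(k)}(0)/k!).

L = -Dx + (2 + 6·x + 4·x^2)·Dx^2  (order 2).
h: a_k = 0, -2, -1/2, 5/12, -13/32, 141/320, …
ICs: h(0) = 0, h′(0) = -2.

f: a_k = -2, -1, 1/4, -1/8, 5/64, -7/128, …
Substitute x→r, Dx→(1/r')Dx; clear ⇒ L₀.
h=∫h₀ ⇒ L = L₀·Dx.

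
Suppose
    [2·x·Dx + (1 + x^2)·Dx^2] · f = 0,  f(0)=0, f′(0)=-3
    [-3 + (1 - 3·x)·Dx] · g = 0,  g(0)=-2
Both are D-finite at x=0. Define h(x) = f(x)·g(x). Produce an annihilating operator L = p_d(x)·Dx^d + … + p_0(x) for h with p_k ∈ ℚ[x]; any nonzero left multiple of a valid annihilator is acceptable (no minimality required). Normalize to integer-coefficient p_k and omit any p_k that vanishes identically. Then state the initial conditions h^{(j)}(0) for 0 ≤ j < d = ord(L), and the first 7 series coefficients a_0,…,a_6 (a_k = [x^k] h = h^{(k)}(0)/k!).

L = 6·x + (6 - 2·x + 12·x^2)·Dx + (-1 + 3·x - x^2 + 3·x^3)·Dx^2  (order 2).
h: a_k = 0, 6, 18, 52, 156, 2346/5, 7038/5, …
ICs: h(0) = 0, h′(0) = 6.

f: a_k = 0, -3, 0, 1, 0, -3/5, 0, …
g: a_k = -2, -6, -18, -54, -162, -486, -1458, …
L₀ := L_f ⊗_s L_g (sym. prod.), ord ≤ 2.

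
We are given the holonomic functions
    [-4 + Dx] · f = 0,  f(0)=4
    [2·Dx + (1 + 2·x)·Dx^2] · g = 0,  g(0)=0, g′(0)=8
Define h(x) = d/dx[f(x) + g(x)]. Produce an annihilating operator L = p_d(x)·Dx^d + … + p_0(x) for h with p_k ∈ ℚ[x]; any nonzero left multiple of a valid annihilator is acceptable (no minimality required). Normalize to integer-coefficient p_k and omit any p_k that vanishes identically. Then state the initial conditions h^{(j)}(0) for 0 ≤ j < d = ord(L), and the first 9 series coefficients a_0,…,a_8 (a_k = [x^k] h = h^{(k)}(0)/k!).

f: a_k = 4, 16, 32, 128/3, 128/3, 512/15, 1024/45, 4096/315, 2048/315, …
g: a_k = 0, 8, -8, 32/3, -16, 128/5, -128/3, 512/7, -128, …
f+g: L₀ = lclm(L_f,L_g), ord ≤ 1+2.
Differentiate: ansatz ord ≤ ord L₀ ⇒ L.
L = (-32 - 32·x) + (-4 - 32·x - 32·x^2)·Dx + (3 + 10·x + 8·x^2)·Dx^2  (order 2).
h: a_k = 24, 48, 160, 320/3, 896/3, -1792/15, 27136/45, -306176/315, 653312/315, …
ICs: h(0) = 24, h′(0) = 48.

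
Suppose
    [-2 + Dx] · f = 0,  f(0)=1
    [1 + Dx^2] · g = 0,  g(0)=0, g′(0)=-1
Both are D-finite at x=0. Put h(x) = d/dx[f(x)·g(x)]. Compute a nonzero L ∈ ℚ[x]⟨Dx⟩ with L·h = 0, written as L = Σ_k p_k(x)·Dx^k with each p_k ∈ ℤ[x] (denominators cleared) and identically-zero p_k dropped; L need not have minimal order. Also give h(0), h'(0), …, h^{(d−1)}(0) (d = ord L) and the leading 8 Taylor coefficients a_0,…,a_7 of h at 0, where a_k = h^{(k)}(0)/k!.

L = 5 - 4·Dx + Dx^2  (order 2).
h: a_k = -1, -4, -11/2, -4, -41/24, -11/30, 29/720, 1/15, …
ICs: h(0) = -1, h′(0) = -4.

f: a_k = 1, 2, 2, 4/3, 2/3, 4/15, 4/45, 8/315, …
g: a_k = 0, -1, 0, 1/6, 0, -1/120, 0, 1/5040, …
Product ⇒ symmetric product L₀, ord ≤ 2.
h₀' ⇒ L via d/dx closure of L₀.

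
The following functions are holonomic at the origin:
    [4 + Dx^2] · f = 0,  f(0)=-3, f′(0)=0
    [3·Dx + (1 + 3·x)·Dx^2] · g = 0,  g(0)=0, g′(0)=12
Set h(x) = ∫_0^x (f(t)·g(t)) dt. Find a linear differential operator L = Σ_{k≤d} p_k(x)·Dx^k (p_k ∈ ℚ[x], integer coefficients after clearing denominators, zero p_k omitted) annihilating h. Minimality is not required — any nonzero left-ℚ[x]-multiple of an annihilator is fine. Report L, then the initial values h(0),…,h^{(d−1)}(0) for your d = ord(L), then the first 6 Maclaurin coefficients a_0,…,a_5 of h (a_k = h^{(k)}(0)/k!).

L = (-1112 - 1248·x + 7344·x^2 + 27648·x^3 + 20736·x^4)·Dx + (-48 + 2160·x + 10368·x^2 + 10368·x^3)·Dx^2 + (-250 + 240·x + 4968·x^2 + 13824·x^3 + 10368·x^4)·Dx^3 + (-12 + 540·x + 2592·x^2 + 2592·x^3)·Dx^4 + (7 + 138·x + 783·x^2 + 1728·x^3 + 1296·x^4)·Dx^5  (order 5).
h: a_k = 0, 0, -18, 18, -9, 27, …
ICs: h(0) = 0, h′(0) = 0, h′′(0) = -36, h′′′(0) = 108, h′′′′(0) = -216.

f: a_k = -3, 0, 6, 0, -2, 0, …
g: a_k = 0, 12, -18, 36, -81, 972/5, …
f·g: L₀ = L_f ⊗_s L_g, ord ≤ 2·2.
Integrate: L := L₀·Dx.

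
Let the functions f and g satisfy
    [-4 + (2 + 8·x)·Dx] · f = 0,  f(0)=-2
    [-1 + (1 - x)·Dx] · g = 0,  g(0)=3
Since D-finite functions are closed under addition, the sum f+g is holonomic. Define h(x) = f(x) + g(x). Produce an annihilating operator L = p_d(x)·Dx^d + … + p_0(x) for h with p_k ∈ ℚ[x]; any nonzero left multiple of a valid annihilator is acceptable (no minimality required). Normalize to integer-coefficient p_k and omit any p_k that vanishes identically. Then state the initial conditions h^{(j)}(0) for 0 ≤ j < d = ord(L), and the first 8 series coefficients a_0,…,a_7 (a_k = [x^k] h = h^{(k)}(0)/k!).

f: a_k = -2, -4, 4, -8, 20, -56, 168, -528, …
g: a_k = 3, 3, 3, 3, 3, 3, 3, 3, …
f+g: L₀ = lclm(L_f,L_g), ord ≤ 1+1.
L = (8 + 12·x) + (-6 - 8·x - 36·x^2)·Dx + (-1 + 3·x + 22·x^2 - 24·x^3)·Dx^2  (order 2).
h: a_k = 1, -1, 7, -5, 23, -53, 171, -525, …
ICs: h(0) = 1, h′(0) = -1.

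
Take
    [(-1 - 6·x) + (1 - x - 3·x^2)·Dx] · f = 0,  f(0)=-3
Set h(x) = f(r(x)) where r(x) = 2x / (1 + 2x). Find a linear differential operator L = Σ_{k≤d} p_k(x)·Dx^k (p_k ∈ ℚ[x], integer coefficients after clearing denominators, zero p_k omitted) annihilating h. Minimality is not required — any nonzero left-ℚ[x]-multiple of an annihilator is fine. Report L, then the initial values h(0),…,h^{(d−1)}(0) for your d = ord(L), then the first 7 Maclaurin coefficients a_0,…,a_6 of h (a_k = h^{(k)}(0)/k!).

L = (2 + 28·x) + (-1 - 4·x + 8·x^2 + 24·x^3)·Dx  (order 1).
h: a_k = -3, -6, -36, 0, -432, 864, -6912, …
ICs: h(0) = -3.

f: a_k = -3, -3, -12, -21, -57, -120, -291, …
L₀ from L_f via x↦r, Dx↦r'^{-1}Dx.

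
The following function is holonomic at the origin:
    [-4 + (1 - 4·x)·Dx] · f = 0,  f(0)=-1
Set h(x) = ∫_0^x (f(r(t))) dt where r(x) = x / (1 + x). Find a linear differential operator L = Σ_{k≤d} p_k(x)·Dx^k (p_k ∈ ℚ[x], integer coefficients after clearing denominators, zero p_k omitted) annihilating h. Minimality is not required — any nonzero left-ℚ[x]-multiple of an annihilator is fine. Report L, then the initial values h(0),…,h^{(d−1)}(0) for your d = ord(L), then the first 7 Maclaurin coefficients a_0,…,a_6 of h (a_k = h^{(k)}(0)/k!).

f: a_k = -1, -4, -16, -64, -256, -1024, -4096, …
L₀ from L_f via x↦r, Dx↦r'^{-1}Dx.
h=∫h₀ ⇒ L = L₀·Dx.
L = 4·Dx + (-1 + 2·x + 3·x^2)·Dx^2  (order 2).
h: a_k = 0, -1, -2, -4, -9, -108/5, -54, …
ICs: h(0) = 0, h′(0) = -1.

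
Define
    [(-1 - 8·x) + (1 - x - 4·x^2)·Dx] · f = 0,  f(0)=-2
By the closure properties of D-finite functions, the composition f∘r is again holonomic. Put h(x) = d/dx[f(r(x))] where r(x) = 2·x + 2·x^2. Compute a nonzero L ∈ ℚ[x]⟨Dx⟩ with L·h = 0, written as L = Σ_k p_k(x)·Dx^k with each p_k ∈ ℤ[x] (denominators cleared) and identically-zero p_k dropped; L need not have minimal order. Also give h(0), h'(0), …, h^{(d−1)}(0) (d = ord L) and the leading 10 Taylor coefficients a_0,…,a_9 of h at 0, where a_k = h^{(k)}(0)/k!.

L = (22 + 204·x + 1260·x^2 + 4672·x^3 + 8736·x^4 + 7680·x^5 + 2560·x^6) + (-1 - 16·x + 6·x^2 + 420·x^3 + 1520·x^4 + 2400·x^5 + 1792·x^6 + 512·x^7)·Dx  (order 1).
h: a_k = -4, -88, -672, -5600, -41520, -298080, -2080512, -14214400, -95635008, -635404160, …
ICs: h(0) = -4.

f: a_k = -2, -2, -10, -18, -58, -130, -362, -882, -2330, -5858, …
Change of var in L_f (x↦r) gives L₀.
Differentiate: ansatz ord ≤ ord L₀ ⇒ L.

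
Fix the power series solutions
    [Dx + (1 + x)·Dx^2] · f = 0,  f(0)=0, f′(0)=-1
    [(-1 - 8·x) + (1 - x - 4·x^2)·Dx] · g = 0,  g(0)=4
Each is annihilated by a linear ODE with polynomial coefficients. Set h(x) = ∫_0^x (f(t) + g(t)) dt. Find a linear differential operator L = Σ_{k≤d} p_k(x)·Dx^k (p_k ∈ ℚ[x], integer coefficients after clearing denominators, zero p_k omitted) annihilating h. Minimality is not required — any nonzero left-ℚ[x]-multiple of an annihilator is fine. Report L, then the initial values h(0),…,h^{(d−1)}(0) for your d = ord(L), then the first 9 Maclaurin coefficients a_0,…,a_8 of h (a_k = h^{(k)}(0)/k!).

L = (-74 - 562·x - 1120·x^2 - 1728·x^3 - 768·x^4)·Dx^2 + (-52 - 576·x - 1636·x^2 - 3264·x^3 - 3488·x^4 - 1280·x^5)·Dx^3 + (11 + 41·x + 53·x^2 - 185·x^3 - 704·x^4 - 752·x^5 - 256·x^6)·Dx^4  (order 4).
h: a_k = 0, 4, 3/2, 41/6, 107/12, 93/4, 433/10, 4345/42, 12347/56, …
ICs: h(0) = 0, h′(0) = 4, h′′(0) = 3, h′′′(0) = 41.

f: a_k = 0, -1, 1/2, -1/3, 1/4, -1/5, 1/6, -1/7, 1/8, …
g: a_k = 4, 4, 20, 36, 116, 260, 724, 1764, 4660, …
f+g: L₀ = lclm(L_f,L_g), ord ≤ 2+1.
Integrate: L := L₀·Dx.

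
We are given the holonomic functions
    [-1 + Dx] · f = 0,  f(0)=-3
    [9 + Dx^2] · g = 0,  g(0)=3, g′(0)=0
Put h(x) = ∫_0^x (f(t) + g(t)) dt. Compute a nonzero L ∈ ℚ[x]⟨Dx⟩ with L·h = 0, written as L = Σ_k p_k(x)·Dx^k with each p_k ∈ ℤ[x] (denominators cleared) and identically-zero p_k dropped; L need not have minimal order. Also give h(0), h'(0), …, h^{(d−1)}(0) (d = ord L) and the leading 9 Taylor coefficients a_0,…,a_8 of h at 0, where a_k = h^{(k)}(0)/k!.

f: a_k = -3, -3, -3/2, -1/2, -1/8, -1/40, -1/240, -1/1680, -1/13440, …
g: a_k = 3, 0, -27/2, 0, 81/8, 0, -243/80, 0, 2187/4480, …
f+g: L₀ = lclm(L_f,L_g), ord ≤ 1+2.
h=∫₀ˣh₀: take L = L₀·Dx.
L = -9·Dx + 9·Dx^2 - Dx^3 + Dx^4  (order 4).
h: a_k = 0, 0, -3/2, -5, -1/8, 2, -1/240, -73/168, -1/13440, …
ICs: h(0) = 0, h′(0) = 0, h′′(0) = -3, h′′′(0) = -30.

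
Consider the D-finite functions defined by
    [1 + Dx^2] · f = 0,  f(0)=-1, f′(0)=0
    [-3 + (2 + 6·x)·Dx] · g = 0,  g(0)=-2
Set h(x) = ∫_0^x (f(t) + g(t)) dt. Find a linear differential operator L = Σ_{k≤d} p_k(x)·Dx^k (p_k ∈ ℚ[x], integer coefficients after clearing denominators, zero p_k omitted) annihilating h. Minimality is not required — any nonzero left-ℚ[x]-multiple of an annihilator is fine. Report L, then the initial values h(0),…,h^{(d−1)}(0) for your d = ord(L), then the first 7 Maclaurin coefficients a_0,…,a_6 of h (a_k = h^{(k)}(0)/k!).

L = (-93 - 72·x - 108·x^2)·Dx + (-10 + 18·x + 216·x^2 + 216·x^3)·Dx^2 + (-93 - 72·x - 108·x^2)·Dx^3 + (-10 + 18·x + 216·x^2 + 216·x^3)·Dx^4  (order 4).
h: a_k = 0, -3, -3/2, 11/12, -27/32, 1207/960, -567/256, …
ICs: h(0) = 0, h′(0) = -3, h′′(0) = -3, h′′′(0) = 11/2.

f: a_k = -1, 0, 1/2, 0, -1/24, 0, 1/720, …
g: a_k = -2, -3, 9/4, -27/8, 405/64, -1701/128, 15309/512, …
Weyl lclm of L_f,L_g ⇒ L₀ (ord ≤ 3).
h=∫₀ˣh₀: take L = L₀·Dx.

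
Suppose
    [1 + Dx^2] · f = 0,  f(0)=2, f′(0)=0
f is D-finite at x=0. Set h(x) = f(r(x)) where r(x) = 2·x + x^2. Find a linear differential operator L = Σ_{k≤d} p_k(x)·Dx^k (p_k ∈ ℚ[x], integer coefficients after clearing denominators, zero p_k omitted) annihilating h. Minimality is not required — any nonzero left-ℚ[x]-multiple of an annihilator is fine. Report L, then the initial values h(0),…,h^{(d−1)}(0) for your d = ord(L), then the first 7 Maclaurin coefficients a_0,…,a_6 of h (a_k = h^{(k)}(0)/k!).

f: a_k = 2, 0, -1, 0, 1/12, 0, -1/360, …
Change of var in L_f (x↦r) gives L₀.
L = (4 + 12·x + 12·x^2 + 4·x^3) - Dx + (1 + x)·Dx^2  (order 2).
h: a_k = 2, 0, -4, -4, 1/3, 8/3, 82/45, …
ICs: h(0) = 2, h′(0) = 0.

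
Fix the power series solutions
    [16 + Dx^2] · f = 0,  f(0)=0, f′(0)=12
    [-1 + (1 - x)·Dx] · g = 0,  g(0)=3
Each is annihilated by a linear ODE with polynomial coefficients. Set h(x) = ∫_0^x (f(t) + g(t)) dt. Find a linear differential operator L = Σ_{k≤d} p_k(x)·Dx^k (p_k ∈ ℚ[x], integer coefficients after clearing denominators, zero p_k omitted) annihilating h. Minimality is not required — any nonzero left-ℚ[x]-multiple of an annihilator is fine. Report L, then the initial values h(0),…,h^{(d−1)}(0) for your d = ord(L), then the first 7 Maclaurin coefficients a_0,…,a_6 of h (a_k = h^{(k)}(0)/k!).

f: a_k = 0, 12, 0, -32, 0, 128/5, 0, …
g: a_k = 3, 3, 3, 3, 3, 3, 3, …
Sum ⇒ L₀ = lclm(L_f,L_g) in ℚ(x)⟨Dx⟩.
h=∫₀ˣh₀: take L = L₀·Dx.
L = (-176 + 256·x - 128·x^2)·Dx + (144 - 400·x + 384·x^2 - 128·x^3)·Dx^2 + (-11 + 16·x - 8·x^2)·Dx^3 + (9 - 25·x + 24·x^2 - 8·x^3)·Dx^4  (order 4).
h: a_k = 0, 3, 15/2, 1, -29/4, 3/5, 143/30, …
ICs: h(0) = 0, h′(0) = 3, h′′(0) = 15, h′′′(0) = 6.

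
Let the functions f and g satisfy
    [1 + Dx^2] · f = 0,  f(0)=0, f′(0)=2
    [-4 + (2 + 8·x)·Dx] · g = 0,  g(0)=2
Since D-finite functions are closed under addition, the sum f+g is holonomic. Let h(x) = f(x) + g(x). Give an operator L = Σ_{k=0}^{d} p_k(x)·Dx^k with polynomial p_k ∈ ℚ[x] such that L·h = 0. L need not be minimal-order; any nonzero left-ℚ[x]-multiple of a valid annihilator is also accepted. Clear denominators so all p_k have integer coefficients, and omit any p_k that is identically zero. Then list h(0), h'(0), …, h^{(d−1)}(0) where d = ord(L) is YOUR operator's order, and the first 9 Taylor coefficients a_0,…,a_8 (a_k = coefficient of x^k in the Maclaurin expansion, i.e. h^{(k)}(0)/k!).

f: a_k = 0, 2, 0, -1/3, 0, 1/60, 0, -1/2520, 0, …
g: a_k = 2, 4, -4, 8, -20, 56, -168, 528, -1716, …
Weyl lclm of L_f,L_g ⇒ L₀ (ord ≤ 3).
L = (-26 - 16·x - 32·x^2) + (-3 - 4·x + 48·x^2 + 64·x^3)·Dx + (-26 - 16·x - 32·x^2)·Dx^2 + (-3 - 4·x + 48·x^2 + 64·x^3)·Dx^3  (order 3).
h: a_k = 2, 6, -4, 23/3, -20, 3361/60, -168, 1330559/2520, -1716, …
ICs: h(0) = 2, h′(0) = 6, h′′(0) = -8.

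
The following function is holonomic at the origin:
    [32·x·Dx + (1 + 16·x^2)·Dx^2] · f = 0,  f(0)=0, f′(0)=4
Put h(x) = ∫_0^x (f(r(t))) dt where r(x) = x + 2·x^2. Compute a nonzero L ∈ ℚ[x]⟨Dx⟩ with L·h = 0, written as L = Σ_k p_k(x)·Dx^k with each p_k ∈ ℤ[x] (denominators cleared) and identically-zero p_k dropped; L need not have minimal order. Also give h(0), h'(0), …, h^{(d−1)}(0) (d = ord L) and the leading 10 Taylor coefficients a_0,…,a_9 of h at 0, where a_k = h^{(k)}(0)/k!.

L = (-4 + 32·x + 256·x^2 + 768·x^3 + 768·x^4)·Dx^2 + (1 + 4·x + 16·x^2 + 128·x^3 + 320·x^4 + 256·x^5)·Dx^3  (order 3).
h: a_k = 0, 0, 2, 8/3, -16/3, -128/5, -128/15, 5632/21, 5120/7, -16384/9, …
ICs: h(0) = 0, h′(0) = 0, h′′(0) = 4.

f: a_k = 0, 4, 0, -64/3, 0, 1024/5, 0, -16384/7, 0, 262144/9, …
Substitute x→r, Dx→(1/r')Dx; clear ⇒ L₀.
Integrate: L := L₀·Dx.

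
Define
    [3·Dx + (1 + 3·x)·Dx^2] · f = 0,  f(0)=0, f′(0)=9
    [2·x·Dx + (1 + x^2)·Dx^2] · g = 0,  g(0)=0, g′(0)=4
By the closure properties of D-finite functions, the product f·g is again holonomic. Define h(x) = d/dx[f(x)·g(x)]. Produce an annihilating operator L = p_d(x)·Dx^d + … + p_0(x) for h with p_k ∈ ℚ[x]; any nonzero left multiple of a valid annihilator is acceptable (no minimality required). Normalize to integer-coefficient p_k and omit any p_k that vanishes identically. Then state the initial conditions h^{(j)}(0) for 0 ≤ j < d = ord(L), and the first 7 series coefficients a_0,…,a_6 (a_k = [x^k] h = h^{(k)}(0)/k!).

L = (264 + 1260·x + 1008·x^2 + 3420·x^3 + 3240·x^4 + 4212·x^5 + 324·x^7) + (178 + 660·x + 3828·x^2 + 7308·x^3 + 12960·x^4 + 10044·x^5 + 11340·x^6 + 324·x^7 + 1134·x^8)·Dx + (132 + 608·x + 1728·x^2 + 4568·x^3 + 6456·x^4 + 8856·x^5 + 5184·x^6 + 5544·x^7 + 324·x^8 + 648·x^9)·Dx^2 + (13 + 102·x + 341·x^2 + 744·x^3 + 1138·x^4 + 1236·x^5 + 1386·x^6 + 648·x^7 + 657·x^8 + 54·x^9 + 81·x^10)·Dx^3  (order 3).
h: a_k = 0, 72, -162, 384, -1125, 16632/5, -48573/5, …
ICs: h(0) = 0, h′(0) = 72, h′′(0) = -324.

f: a_k = 0, 9, -27/2, 27, -243/4, 729/5, -729/2, …
g: a_k = 0, 4, 0, -4/3, 0, 4/5, 0, …
f·g: L₀ = L_f ⊗_s L_g, ord ≤ 2·2.
Differentiate: ansatz ord ≤ ord L₀ ⇒ L.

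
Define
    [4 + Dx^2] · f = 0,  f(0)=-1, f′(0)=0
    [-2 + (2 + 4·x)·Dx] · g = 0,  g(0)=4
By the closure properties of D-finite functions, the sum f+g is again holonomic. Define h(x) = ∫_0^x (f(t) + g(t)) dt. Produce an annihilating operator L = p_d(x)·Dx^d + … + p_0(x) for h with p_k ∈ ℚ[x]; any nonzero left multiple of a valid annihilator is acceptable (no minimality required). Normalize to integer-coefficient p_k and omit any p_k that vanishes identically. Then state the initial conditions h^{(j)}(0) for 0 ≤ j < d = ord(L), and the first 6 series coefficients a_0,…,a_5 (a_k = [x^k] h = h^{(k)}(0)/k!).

L = (-28 - 64·x - 64·x^2)·Dx + (12 + 88·x + 192·x^2 + 128·x^3)·Dx^2 + (-7 - 16·x - 16·x^2)·Dx^3 + (3 + 22·x + 48·x^2 + 32·x^3)·Dx^4  (order 4).
h: a_k = 0, 3, 2, 0, 1/2, -19/30, …
ICs: h(0) = 0, h′(0) = 3, h′′(0) = 4, h′′′(0) = 0.

f: a_k = -1, 0, 2, 0, -2/3, 0, …
g: a_k = 4, 4, -2, 2, -5/2, 7/2, …
h₀=f+g: left-lcm gives L₀, ord ≤ 3.
∫: right-multiply L₀ by Dx.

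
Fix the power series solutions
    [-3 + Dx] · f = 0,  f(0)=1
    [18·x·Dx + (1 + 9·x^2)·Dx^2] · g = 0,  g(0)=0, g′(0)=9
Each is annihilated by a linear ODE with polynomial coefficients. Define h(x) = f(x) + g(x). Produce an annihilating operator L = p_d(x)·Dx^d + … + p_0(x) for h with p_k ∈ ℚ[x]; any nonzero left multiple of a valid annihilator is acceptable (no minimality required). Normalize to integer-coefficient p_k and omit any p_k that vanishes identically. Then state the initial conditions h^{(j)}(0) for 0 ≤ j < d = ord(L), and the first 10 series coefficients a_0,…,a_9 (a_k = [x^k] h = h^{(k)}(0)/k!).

L = (18 - 108·x - 162·x^2)·Dx + (-9 + 27·x + 27·x^2 - 81·x^3)·Dx^2 + (1 + 3·x + 9·x^2 + 27·x^3)·Dx^3  (order 3).
h: a_k = 1, 12, 9/2, -45/2, 27/8, 5913/40, 81/80, -524637/560, 729/4480, 29393523/4480, …
ICs: h(0) = 1, h′(0) = 12, h′′(0) = 9.

f: a_k = 1, 3, 9/2, 9/2, 27/8, 81/40, 81/80, 243/560, 729/4480, 243/4480, …
g: a_k = 0, 9, 0, -27, 0, 729/5, 0, -6561/7, 0, 6561, …
Sum ⇒ L₀ = lclm(L_f,L_g) in ℚ(x)⟨Dx⟩.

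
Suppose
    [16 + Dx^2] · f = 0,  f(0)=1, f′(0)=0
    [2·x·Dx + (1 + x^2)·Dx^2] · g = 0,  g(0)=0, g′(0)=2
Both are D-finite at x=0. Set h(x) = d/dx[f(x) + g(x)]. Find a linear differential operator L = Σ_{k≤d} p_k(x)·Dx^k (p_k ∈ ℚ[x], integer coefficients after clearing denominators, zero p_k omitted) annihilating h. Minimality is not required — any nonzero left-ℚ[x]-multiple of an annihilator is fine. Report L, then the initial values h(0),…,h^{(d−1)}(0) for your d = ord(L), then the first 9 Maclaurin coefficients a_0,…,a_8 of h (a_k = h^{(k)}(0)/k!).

L = (64·x + 704·x^3 + 256·x^5) + (112 + 416·x^2 + 432·x^4 + 128·x^6)·Dx + (4·x + 44·x^3 + 16·x^5)·Dx^2 + (7 + 26·x^2 + 27·x^4 + 8·x^6)·Dx^3  (order 3).
h: a_k = 2, -16, -2, 128/3, 2, -512/15, -2, 4096/315, 2, …
ICs: h(0) = 2, h′(0) = -16, h′′(0) = -4.

f: a_k = 1, 0, -8, 0, 32/3, 0, -256/45, 0, 512/315, …
g: a_k = 0, 2, 0, -2/3, 0, 2/5, 0, -2/7, 0, …
f+g: L₀ = lclm(L_f,L_g), ord ≤ 2+2.
h₀' ⇒ L via d/dx closure of L₀.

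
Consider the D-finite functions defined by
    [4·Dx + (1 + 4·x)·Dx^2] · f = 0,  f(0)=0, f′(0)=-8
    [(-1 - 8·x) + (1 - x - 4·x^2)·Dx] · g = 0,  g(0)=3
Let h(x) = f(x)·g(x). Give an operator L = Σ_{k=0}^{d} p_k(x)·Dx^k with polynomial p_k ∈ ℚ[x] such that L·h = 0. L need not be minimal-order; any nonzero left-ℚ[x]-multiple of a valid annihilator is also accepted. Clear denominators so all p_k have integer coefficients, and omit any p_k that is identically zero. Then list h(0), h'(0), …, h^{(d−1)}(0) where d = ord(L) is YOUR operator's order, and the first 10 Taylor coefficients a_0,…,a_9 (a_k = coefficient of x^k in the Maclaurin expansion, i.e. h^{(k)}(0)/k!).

f: a_k = 0, -8, 16, -128/3, 128, -2048/5, 4096/3, -32768/7, 16384, -524288/9, …
g: a_k = 3, 3, 15, 27, 87, 195, 543, 1323, 3495, 8787, …
h₀=f·g: eliminate ⇒ L₀, order ≤ 2·1.
L = (12 + 64·x) + (-2 + 28·x + 80·x^2)·Dx + (-1 - 3·x + 8·x^2 + 16·x^3)·Dx^2  (order 2).
h: a_k = 0, -24, 24, -200, 280, -8744/5, 17336/5, -123000/7, 1590728/35, -20957896/105, …
ICs: h(0) = 0, h′(0) = -24.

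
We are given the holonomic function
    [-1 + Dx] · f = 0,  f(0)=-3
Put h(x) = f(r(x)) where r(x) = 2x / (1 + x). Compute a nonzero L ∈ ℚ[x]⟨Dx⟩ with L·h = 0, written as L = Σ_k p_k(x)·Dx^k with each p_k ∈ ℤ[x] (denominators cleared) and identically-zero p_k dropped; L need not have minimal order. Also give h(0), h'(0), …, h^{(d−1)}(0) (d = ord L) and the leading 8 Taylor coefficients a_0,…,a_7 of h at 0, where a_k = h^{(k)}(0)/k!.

f: a_k = -3, -3, -3/2, -1/2, -1/8, -1/40, -1/240, -1/1680, …
f∘r: x↦r, Dx↦Dx/r' in L_f ⇒ L₀.
L = -2 + (1 + 2·x + x^2)·Dx  (order 1).
h: a_k = -3, -6, 0, 2, -2, 6/5, -4/15, -10/21, …
ICs: h(0) = -3.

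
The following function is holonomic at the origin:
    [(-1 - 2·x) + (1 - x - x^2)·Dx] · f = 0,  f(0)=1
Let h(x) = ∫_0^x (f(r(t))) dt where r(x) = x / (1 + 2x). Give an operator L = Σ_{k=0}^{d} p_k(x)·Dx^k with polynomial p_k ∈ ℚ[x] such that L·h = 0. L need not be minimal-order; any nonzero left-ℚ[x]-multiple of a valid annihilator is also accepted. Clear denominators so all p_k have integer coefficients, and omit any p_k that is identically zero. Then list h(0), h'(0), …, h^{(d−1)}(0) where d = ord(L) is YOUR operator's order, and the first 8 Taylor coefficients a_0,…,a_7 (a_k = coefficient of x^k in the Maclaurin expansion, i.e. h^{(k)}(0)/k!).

f: a_k = 1, 1, 2, 3, 5, 8, 13, 21, …
Substitute x→r, Dx→(1/r')Dx; clear ⇒ L₀.
h=∫₀ˣh₀: take L = L₀·Dx.
L = (-1 - 4·x)·Dx + (1 + 5·x + 7·x^2 + 2·x^3)·Dx^2  (order 2).
h: a_k = 0, 1, 1/2, 0, -1/4, 3/5, -4/3, 3, …
ICs: h(0) = 0, h′(0) = 1.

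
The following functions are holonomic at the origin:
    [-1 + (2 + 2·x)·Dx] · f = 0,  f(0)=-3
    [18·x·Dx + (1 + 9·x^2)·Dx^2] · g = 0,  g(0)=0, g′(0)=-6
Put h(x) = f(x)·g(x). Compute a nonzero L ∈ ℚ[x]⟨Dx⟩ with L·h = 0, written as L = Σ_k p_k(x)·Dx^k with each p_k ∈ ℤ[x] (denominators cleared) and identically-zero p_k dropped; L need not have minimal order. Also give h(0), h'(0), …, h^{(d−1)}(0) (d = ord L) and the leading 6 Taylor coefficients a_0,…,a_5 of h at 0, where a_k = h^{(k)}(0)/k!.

f: a_k = -3, -3/2, 3/8, -3/16, 15/128, -21/256, …
g: a_k = 0, -6, 0, 18, 0, -486/5, …
h₀=f·g: eliminate ⇒ L₀, order ≤ 1·2.
L = (3 - 36·x - 9·x^2) + (-4 + 68·x + 108·x^2 + 36·x^3)·Dx + (4 + 8·x + 40·x^2 + 72·x^3 + 36·x^4)·Dx^2  (order 2).
h: a_k = 0, 18, 9, -225/4, -207/8, 95247/320, …
ICs: h(0) = 0, h′(0) = 18.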